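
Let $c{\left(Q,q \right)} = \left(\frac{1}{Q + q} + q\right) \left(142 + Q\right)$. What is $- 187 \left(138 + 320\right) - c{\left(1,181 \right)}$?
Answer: $- \frac{1561417}{14} \approx -1.1153 \cdot 10^{5}$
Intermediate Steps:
$c{\left(Q,q \right)} = \left(142 + Q\right) \left(q + \frac{1}{Q + q}\right)$ ($c{\left(Q,q \right)} = \left(q + \frac{1}{Q + q}\right) \left(142 + Q\right) = \left(142 + Q\right) \left(q + \frac{1}{Q + q}\right)$)
$- 187 \left(138 + 320\right) - c{\left(1,181 \right)} = - 187 \left(138 + 320\right) - \frac{142 + 1 + 142 \cdot 181^{2} + 1 \cdot 181^{2} + 181 \cdot 1^{2} + 142 \cdot 1 \cdot 181}{1 + 181} = \left(-187\right) 458 - \frac{142 + 1 + 142 \cdot 32761 + 1 \cdot 32761 + 181 \cdot 1 + 25702}{182} = -85646 - \frac{142 + 1 + 4652062 + 32761 + 181 + 25702}{182} = -85646 - \frac{1}{182} \cdot 4710849 = -85646 - \frac{362373}{14} = - \frac{1561417}{14}$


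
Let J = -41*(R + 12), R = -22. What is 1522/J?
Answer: 761/205 ≈ 3.7122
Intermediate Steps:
J = 410 (J = -41*(-22 + 12) = -41*(-10) = 410)
1522/J = 1522/410 = 1522*(1/410) = 761/205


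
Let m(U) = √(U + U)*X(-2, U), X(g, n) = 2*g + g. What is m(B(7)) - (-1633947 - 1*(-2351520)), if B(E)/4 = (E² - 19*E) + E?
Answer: -717573 - 12*I*√154 ≈ -7.1757e+5 - 148.92*I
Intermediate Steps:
B(E) = -72*E + 4*E² (B(E) = 4*((E² - 19*E) + E) = 4*(E² - 18*E) = -72*E + 4*E²)
X(g, n) = 3*g
m(U) = -6*√2*√U (m(U) = √(U + U)*(3*(-2)) = √(2*U)*(-6) = (√2*√U)*(-6) = -6*√2*√U)
m(B(7)) - (-1633947 - 1*(-2351520)) = -6*√2*√(4*7*(-18 + 7)) - (-1633947 - 1*(-2351520)) = -6*√2*√(4*7*(-11)) - (-1633947 + 2351520) = -6*√2*√(-308) - 1*717573 = -6*√2*2*I*√77 - 717573 = -12*I*√154 - 717573 = -717573 - 12*I*√154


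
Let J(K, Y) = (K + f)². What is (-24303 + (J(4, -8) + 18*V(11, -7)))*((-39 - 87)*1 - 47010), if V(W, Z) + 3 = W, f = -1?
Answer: 1138334400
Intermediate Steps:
V(W, Z) = -3 + W
J(K, Y) = (-1 + K)² (J(K, Y) = (K - 1)² = (-1 + K)²)
(-24303 + (J(4, -8) + 18*V(11, -7)))*((-39 - 87)*1 - 47010) = (-24303 + ((-1 + 4)² + 18*(-3 + 11)))*((-39 - 87)*1 - 47010) = (-24303 + (3² + 18*8))*(-126*1 - 47010) = (-24303 + (9 + 144))*(-126 - 47010) = (-24303 + 153)*(-47136) = -24150*(-47136) = 1138334400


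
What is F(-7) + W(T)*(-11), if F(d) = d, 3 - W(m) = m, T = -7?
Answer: -117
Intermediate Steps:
W(m) = 3 - m
F(-7) + W(T)*(-11) = -7 + (3 - 1*(-7))*(-11) = -7 + (3 + 7)*(-11) = -7 + 10*(-11) = -7 - 110 = -117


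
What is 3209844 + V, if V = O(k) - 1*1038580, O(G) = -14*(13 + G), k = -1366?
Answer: 2190206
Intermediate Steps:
O(G) = -182 - 14*G
V = -1019638 (V = (-182 - 14*(-1366)) - 1*1038580 = (-182 + 19124) - 1038580 = 18942 - 1038580 = -1019638)
3209844 + V = 3209844 - 1019638 = 2190206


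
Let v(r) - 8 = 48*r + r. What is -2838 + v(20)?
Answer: -1850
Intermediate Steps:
v(r) = 8 + 49*r (v(r) = 8 + (48*r + r) = 8 + 49*r)
-2838 + v(20) = -2838 + (8 + 49*20) = -2838 + (8 + 980) = -2838 + 988 = -1850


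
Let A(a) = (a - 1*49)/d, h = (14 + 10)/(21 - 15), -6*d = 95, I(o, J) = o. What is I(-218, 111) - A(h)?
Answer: -4196/19 ≈ -220.84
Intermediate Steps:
d = -95/6 (d = -⅙*95 = -95/6 ≈ -15.833)
h = 4 (h = 24/6 = 24*(⅙) = 4)
A(a) = 294/95 - 6*a/95 (A(a) = (a - 1*49)/(-95/6) = (a - 49)*(-6/95) = (-49 + a)*(-6/95) = 294/95 - 6*a/95)
I(-218, 111) - A(h) = -218 - (294/95 - 6/95*4) = -218 - (294/95 - 24/95) = -218 - 1*54/19 = -218 - 54/19 = -4196/19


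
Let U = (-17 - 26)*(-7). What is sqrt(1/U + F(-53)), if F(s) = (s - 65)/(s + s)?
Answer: 2*sqrt(71038709)/15953 ≈ 1.0567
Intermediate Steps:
F(s) = (-65 + s)/(2*s) (F(s) = (-65 + s)/((2*s)) = (-65 + s)*(1/(2*s)) = (-65 + s)/(2*s))
U = 301 (U = -43*(-7) = 301)
sqrt(1/U + F(-53)) = sqrt(1/301 + (1/2)*(-65 - 53)/(-53)) = sqrt(1/301 + (1/2)*(-1/53)*(-118)) = sqrt(1/301 + 59/53) = sqrt(17812/15953) = 2*sqrt(71038709)/15953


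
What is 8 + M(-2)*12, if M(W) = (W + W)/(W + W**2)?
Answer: -16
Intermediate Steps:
M(W) = 2*W/(W + W**2) (M(W) = (2*W)/(W + W**2) = 2*W/(W + W**2))
8 + M(-2)*12 = 8 + (2/(1 - 2))*12 = 8 + (2/(-1))*12 = 8 + (2*(-1))*12 = 8 - 2*12 = 8 - 24 = -16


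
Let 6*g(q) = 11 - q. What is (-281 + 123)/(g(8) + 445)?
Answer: -316/891 ≈ -0.35466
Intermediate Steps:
g(q) = 11/6 - q/6 (g(q) = (11 - q)/6 = 11/6 - q/6)
(-281 + 123)/(g(8) + 445) = (-281 + 123)/((11/6 - 1/6*8) + 445) = -158/((11/6 - 4/3) + 445) = -158/(1/2 + 445) = -158/891/2 = -158*2/891 = -316/891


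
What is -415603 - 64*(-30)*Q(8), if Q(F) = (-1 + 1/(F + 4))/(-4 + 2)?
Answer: -414723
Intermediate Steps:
Q(F) = ½ - 1/(2*(4 + F)) (Q(F) = (-1 + 1/(4 + F))/(-2) = (-1 + 1/(4 + F))*(-½) = ½ - 1/(2*(4 + F)))
-415603 - 64*(-30)*Q(8) = -415603 - 64*(-30)*(3 + 8)/(2*(4 + 8)) = -415603 - (-1920)*(½)*11/12 = -415603 - (-1920)*(½)*(1/12)*11 = -415603 - (-1920)*11/24 = -415603 - 1*(-880) = -415603 + 880 = -414723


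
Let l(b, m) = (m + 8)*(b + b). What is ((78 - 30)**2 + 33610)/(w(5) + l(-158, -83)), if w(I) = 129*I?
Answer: 35914/24345 ≈ 1.4752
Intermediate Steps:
l(b, m) = 2*b*(8 + m) (l(b, m) = (8 + m)*(2*b) = 2*b*(8 + m))
((78 - 30)**2 + 33610)/(w(5) + l(-158, -83)) = ((78 - 30)**2 + 33610)/(129*5 + 2*(-158)*(8 - 83)) = (48**2 + 33610)/(645 + 2*(-158)*(-75)) = (2304 + 33610)/(645 + 23700) = 35914/24345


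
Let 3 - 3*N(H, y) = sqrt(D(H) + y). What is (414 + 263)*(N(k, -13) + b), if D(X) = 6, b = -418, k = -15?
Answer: -282309 - 677*I*sqrt(7)/3 ≈ -2.8231e+5 - 597.06*I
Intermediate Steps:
N(H, y) = 1 - sqrt(6 + y)/3
(414 + 263)*(N(k, -13) + b) = (414 + 263)*((1 - sqrt(6 - 13)/3) - 418) = 677*((1 - I*sqrt(7)/3) - 418) = 677*(-417 - I*sqrt(7)/3) = -282309 - 677*I*sqrt(7)/3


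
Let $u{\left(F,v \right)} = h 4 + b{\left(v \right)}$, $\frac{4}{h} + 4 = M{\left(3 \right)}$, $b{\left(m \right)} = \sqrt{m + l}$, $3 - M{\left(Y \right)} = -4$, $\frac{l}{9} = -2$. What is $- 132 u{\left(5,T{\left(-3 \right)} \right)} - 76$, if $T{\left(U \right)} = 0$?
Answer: $-780 - 396 i \sqrt{2} \approx -780.0 - 560.03 i$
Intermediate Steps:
$l = -18$ ($l = 9 \left(-2\right) = -18$)
$M{\left(Y \right)} = 7$ ($M{\left(Y \right)} = 3 - -4 = 3 + 4 = 7$)
$b{\left(m \right)} = \sqrt{-18 + m}$ ($b{\left(m \right)} = \sqrt{m - 18} = \sqrt{-18 + m}$)
$h = \frac{4}{3}$ ($h = \frac{4}{-4 + 7} = \frac{4}{3} \approx 1.3333$)
$u{\left(F,v \right)} = \frac{16}{3} + \sqrt{-18 + v}$ ($u{\left(F,v \right)} = \frac{4}{3} \cdot 4 + \sqrt{-18 + v} = \frac{16}{3} + \sqrt{-18 + v}$)
$- 132 u{\left(5,T{\left(-3 \right)} \right)} - 76 = - 132 \left(\frac{16}{3} + \sqrt{-18 + 0}\right) - 76 = - 132 \left(\frac{16}{3} + \sqrt{-18}\right) - 76 = - 132 \left(\frac{16}{3} + 3 i \sqrt{2}\right) - 76 = \left(-704 - 396 i \sqrt{2}\right) - 76 = -780 - 396 i \sqrt{2}$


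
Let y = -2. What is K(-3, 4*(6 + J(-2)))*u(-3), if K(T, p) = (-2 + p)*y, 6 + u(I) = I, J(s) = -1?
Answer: 324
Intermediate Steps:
u(I) = -6 + I
K(T, p) = 4 - 2*p (K(T, p) = (-2 + p)*(-2) = 4 - 2*p)
K(-3, 4*(6 + J(-2)))*u(-3) = (4 - 8*(6 - 1))*(-6 - 3) = (4 - 8*5)*(-9) = (4 - 2*20)*(-9) = (4 - 40)*(-9) = -36*(-9) = 324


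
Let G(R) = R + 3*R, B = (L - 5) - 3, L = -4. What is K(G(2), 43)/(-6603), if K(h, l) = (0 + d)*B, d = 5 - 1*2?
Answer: 12/2201 ≈ 0.0054521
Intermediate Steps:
B = -12 (B = (-4 - 5) - 3 = -9 - 3 = -12)
d = 3 (d = 5 - 2 = 3)
G(R) = 4*R
K(h, l) = -36 (K(h, l) = (0 + 3)*(-12) = 3*(-12) = -36)
K(G(2), 43)/(-6603) = -36/(-6603) = -36*(-1/6603) = 12/2201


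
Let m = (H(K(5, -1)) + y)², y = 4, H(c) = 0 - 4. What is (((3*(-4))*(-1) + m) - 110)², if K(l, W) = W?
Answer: 9604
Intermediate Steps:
H(c) = -4
m = 0 (m = (-4 + 4)² = 0² = 0)
(((3*(-4))*(-1) + m) - 110)² = (((3*(-4))*(-1) + 0) - 110)² = ((-12*(-1) + 0) - 110)² = ((12 + 0) - 110)² = (12 - 110)² = (-98)² = 9604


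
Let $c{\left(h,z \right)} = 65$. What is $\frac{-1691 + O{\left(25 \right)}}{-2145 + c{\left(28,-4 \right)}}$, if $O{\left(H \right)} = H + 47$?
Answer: $\frac{1619}{2080} \approx 0.77837$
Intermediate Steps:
$O{\left(H \right)} = 47 + H$
$\frac{-1691 + O{\left(25 \right)}}{-2145 + c{\left(28,-4 \right)}} = \frac{-1691 + \left(47 + 25\right)}{-2145 + 65} = \frac{-1691 + 72}{-2080} = \left(-1619\right) \left(- \frac{1}{2080}\right) = \frac{1619}{2080}$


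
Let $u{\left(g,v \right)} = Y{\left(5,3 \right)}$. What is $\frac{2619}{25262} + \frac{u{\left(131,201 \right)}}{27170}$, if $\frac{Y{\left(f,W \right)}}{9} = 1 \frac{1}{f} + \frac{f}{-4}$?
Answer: $\frac{709195041}{6863685400} \approx 0.10333$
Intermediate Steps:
$Y{\left(f,W \right)} = \frac{9}{f} - \frac{9 f}{4}$ ($Y{\left(f,W \right)} = 9 \left(1 \frac{1}{f} + \frac{f}{-4}\right) = 9 \left(\frac{1}{f} + f \left(- \frac{1}{4}\right)\right) = 9 \left(\frac{1}{f} - \frac{f}{4}\right) = \frac{9}{f} - \frac{9 f}{4}$)
$u{\left(g,v \right)} = - \frac{189}{20}$ ($u{\left(g,v \right)} = \frac{9}{5} - \frac{45}{4} = - \frac{189}{20}$)
$\frac{2619}{25262} + \frac{u{\left(131,201 \right)}}{27170} = \frac{2619}{25262} - \frac{189}{20 \cdot 27170} = 2619 \cdot \frac{1}{25262} - \frac{189}{543400} = \frac{2619}{25262} - \frac{189}{543400} = \frac{709195041}{6863685400}$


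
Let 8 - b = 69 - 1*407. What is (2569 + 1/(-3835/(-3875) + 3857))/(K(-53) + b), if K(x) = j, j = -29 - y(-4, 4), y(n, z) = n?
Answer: 7681161773/959771382 ≈ 8.0031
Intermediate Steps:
b = 346 (b = 8 - (69 - 1*407) = 8 - (69 - 407) = 8 - 1*(-338) = 8 + 338 = 346)
j = -25 (j = -29 - 1*(-4) = -29 + 4 = -25)
K(x) = -25
(2569 + 1/(-3835/(-3875) + 3857))/(K(-53) + b) = (2569 + 1/(-3835/(-3875) + 3857))/(-25 + 346) = (2569 + 1/(-3835*(-1/3875) + 3857))/321 = (2569 + 1/(767/775 + 3857))*(1/321) = (2569 + 1/(2989942/775))*(1/321) = (2569 + 775/2989942)*(1/321) = (7681161773/2989942)*(1/321) = 7681161773/959771382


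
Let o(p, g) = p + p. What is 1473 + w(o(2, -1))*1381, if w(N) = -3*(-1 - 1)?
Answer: 9759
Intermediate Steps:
o(p, g) = 2*p
w(N) = 6 (w(N) = -3*(-2) = 6)
1473 + w(o(2, -1))*1381 = 1473 + 6*1381 = 1473 + 8286 = 9759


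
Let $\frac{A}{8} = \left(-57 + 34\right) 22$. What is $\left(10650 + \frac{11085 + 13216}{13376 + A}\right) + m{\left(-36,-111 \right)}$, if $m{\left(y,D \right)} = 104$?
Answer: $\frac{100337613}{9328} \approx 10757.0$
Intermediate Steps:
$A = -4048$ ($A = 8 \left(-57 + 34\right) 22 = 8 \left(\left(-23\right) 22\right) = 8 \left(-506\right) = -4048$)
$\left(10650 + \frac{11085 + 13216}{13376 + A}\right) + m{\left(-36,-111 \right)} = \left(10650 + \frac{11085 + 13216}{13376 - 4048}\right) + 104 = \left(10650 + \frac{24301}{9328}\right) + 104 = \frac{99367501}{9328} + 104 = \frac{100337613}{9328}$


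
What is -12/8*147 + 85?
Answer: -271/2 ≈ -135.50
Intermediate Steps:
-12/8*147 + 85 = -12*⅛*147 + 85 = -3/2*147 + 85 = -441/2 + 85 = -271/2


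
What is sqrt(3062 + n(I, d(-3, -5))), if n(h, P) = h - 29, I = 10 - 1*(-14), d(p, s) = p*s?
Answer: sqrt(3057) ≈ 55.290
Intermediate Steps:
I = 24 (I = 10 + 14 = 24)
n(h, P) = -29 + h
sqrt(3062 + n(I, d(-3, -5))) = sqrt(3062 + (-29 + 24)) = sqrt(3062 - 5) = sqrt(3057)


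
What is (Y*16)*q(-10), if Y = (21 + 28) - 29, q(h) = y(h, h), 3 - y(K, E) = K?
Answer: 4160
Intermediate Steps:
y(K, E) = 3 - K
q(h) = 3 - h
Y = 20 (Y = 49 - 29 = 20)
(Y*16)*q(-10) = (20*16)*(3 - 1*(-10)) = 320*(3 + 10) = 320*13 = 4160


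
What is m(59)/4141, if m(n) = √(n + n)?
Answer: √118/4141 ≈ 0.0026232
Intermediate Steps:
m(n) = √2*√n (m(n) = √(2*n) = √2*√n)
m(59)/4141 = (√2*√59)/4141 = √118*(1/4141) = √118/4141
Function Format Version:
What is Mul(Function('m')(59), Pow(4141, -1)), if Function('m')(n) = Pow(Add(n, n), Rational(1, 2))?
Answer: Mul(Rational(1, 4141), Pow(118, Rational(1, 2))) ≈ 0.0026232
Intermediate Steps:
Function('m')(n) = Mul(Pow(2, Rational(1, 2)), Pow(n, Rational(1, 2))) (Function('m')(n) = Pow(Mul(2, n), Rational(1, 2)) = Mul(Pow(2, Rational(1, 2)), Pow(n, Rational(1, 2))))
Mul(Function('m')(59), Pow(4141, -1)) = Mul(Mul(Pow(2, Rational(1, 2)), Pow(59, Rational(1, 2))), Pow(4141, -1)) = Mul(Pow(118, Rational(1, 2)), Rational(1, 4141)) = Mul(Rational(1, 4141), Pow(118, Rational(1, 2)))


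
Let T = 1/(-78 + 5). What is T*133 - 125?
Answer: -9258/73 ≈ -126.82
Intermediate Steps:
T = -1/73 (T = 1/(-73) = -1/73 ≈ -0.013699)
T*133 - 125 = -1/73*133 - 125 = -133/73 - 125 = -9258/73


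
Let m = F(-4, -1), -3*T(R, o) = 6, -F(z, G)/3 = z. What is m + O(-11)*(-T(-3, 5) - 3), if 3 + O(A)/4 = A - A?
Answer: 24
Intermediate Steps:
F(z, G) = -3*z
T(R, o) = -2 (T(R, o) = -1/3*6 = -2)
m = 12 (m = -3*(-4) = 12)
O(A) = -12 (O(A) = -12 + 4*(A - A) = -12 + 4*0 = -12 + 0 = -12)
m + O(-11)*(-T(-3, 5) - 3) = 12 - 12*(-1*(-2) - 3) = 12 - 12*(2 - 3) = 12 - 12*(-1) = 12 + 12 = 24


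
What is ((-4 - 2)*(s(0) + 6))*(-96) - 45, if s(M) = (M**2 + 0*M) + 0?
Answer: 3411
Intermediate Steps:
s(M) = M**2 (s(M) = (M**2 + 0) + 0 = M**2 + 0 = M**2)
((-4 - 2)*(s(0) + 6))*(-96) - 45 = ((-4 - 2)*(0**2 + 6))*(-96) - 45 = -6*(0 + 6)*(-96) - 45 = -6*6*(-96) - 45 = -36*(-96) - 45 = 3456 - 45 = 3411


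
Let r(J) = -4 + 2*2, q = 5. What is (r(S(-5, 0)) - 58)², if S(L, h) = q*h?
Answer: 3364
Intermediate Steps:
S(L, h) = 5*h
r(J) = 0 (r(J) = -4 + 4 = 0)
(r(S(-5, 0)) - 58)² = (0 - 58)² = (-58)² = 3364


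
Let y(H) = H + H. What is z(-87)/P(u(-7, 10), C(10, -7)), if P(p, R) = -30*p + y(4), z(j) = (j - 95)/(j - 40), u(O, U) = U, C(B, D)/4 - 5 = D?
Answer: -91/18542 ≈ -0.0049078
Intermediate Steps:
C(B, D) = 20 + 4*D
y(H) = 2*H
z(j) = (-95 + j)/(-40 + j)
P(p, R) = 8 - 30*p (P(p, R) = -30*p + 2*4 = -30*p + 8 = 8 - 30*p)
z(-87)/P(u(-7, 10), C(10, -7)) = ((-95 - 87)/(-40 - 87))/(8 - 30*10) = (-182/(-127))/(8 - 300) = -1/127*(-182)/(-292) = (182/127)*(-1/292) = -91/18542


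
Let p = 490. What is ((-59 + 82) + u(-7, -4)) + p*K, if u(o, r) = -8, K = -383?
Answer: -187655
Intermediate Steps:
((-59 + 82) + u(-7, -4)) + p*K = ((-59 + 82) - 8) + 490*(-383) = (23 - 8) - 187670 = 15 - 187670 = -187655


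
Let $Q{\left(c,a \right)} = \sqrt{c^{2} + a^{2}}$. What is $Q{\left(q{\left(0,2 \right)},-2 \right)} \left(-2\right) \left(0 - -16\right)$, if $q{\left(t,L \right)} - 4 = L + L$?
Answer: $- 64 \sqrt{17} \approx -263.88$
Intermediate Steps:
$q{\left(t,L \right)} = 4 + 2 L$ ($q{\left(t,L \right)} = 4 + \left(L + L\right) = 4 + 2 L$)
$Q{\left(c,a \right)} = \sqrt{a^{2} + c^{2}}$
$Q{\left(q{\left(0,2 \right)},-2 \right)} \left(-2\right) \left(0 - -16\right) = \sqrt{\left(-2\right)^{2} + \left(4 + 2 \cdot 2\right)^{2}} \left(-2\right) \left(0 - -16\right) = \sqrt{4 + \left(4 + 4\right)^{2}} \left(-2\right) \left(0 + 16\right) = \sqrt{4 + 8^{2}} \left(-2\right) 16 = \sqrt{4 + 64} \left(-2\right) 16 = \sqrt{68} \left(-2\right) 16 = 2 \sqrt{17} \left(-2\right) 16 = - 4 \sqrt{17} \cdot 16 = - 64 \sqrt{17}$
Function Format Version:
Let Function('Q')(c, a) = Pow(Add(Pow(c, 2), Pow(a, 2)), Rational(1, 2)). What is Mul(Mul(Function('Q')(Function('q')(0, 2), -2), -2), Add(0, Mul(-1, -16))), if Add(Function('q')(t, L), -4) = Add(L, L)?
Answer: Mul(-64, Pow(17, Rational(1, 2))) ≈ -263.88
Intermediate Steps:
Function('q')(t, L) = Add(4, Mul(2, L)) (Function('q')(t, L) = Add(4, Add(L, L)) = Add(4, Mul(2, L)))
Function('Q')(c, a) = Pow(Add(Pow(a, 2), Pow(c, 2)), Rational(1, 2))
Mul(Mul(Function('Q')(Function('q')(0, 2), -2), -2), Add(0, Mul(-1, -16))) = Mul(Mul(Pow(Add(Pow(-2, 2), Pow(Add(4, Mul(2, 2)), 2)), Rational(1, 2)), -2), Add(0, Mul(-1, -16))) = Mul(Mul(Pow(Add(4, Pow(Add(4, 4), 2)), Rational(1, 2)), -2), Add(0, 16)) = Mul(Mul(Pow(Add(4, Pow(8, 2)), Rational(1, 2)), -2), 16) = Mul(Mul(Pow(Add(4, 64), Rational(1, 2)), -2), 16) = Mul(Mul(Pow(68, Rational(1, 2)), -2), 16) = Mul(Mul(Mul(2, Pow(17, Rational(1, 2))), -2), 16) = Mul(Mul(-4, Pow(17, Rational(1, 2))), 16) = Mul(-64, Pow(17, Rational(1, 2)))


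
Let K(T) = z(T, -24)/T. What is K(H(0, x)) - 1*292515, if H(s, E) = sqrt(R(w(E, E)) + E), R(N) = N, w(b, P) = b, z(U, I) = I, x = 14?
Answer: -292515 - 12*sqrt(7)/7 ≈ -2.9252e+5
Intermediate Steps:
H(s, E) = sqrt(2)*sqrt(E) (H(s, E) = sqrt(E + E) = sqrt(2*E) = sqrt(2)*sqrt(E))
K(T) = -24/T
K(H(0, x)) - 1*292515 = -24*sqrt(7)/14 - 1*292515 = -24*sqrt(7)/14 - 292515 = -12*sqrt(7)/7 - 292515 = -292515 - 12*sqrt(7)/7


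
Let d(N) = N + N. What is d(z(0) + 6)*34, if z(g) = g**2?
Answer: 408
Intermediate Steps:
d(N) = 2*N
d(z(0) + 6)*34 = (2*(0**2 + 6))*34 = (2*(0 + 6))*34 = (2*6)*34 = 12*34 = 408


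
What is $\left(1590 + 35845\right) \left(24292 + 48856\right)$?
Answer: $2738295380$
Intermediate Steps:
$\left(1590 + 35845\right) \left(24292 + 48856\right) = 37435 \cdot 73148 = 2738295380$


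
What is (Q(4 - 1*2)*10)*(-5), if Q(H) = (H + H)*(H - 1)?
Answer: -200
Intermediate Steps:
Q(H) = 2*H*(-1 + H) (Q(H) = (2*H)*(-1 + H) = 2*H*(-1 + H))
(Q(4 - 1*2)*10)*(-5) = ((2*(4 - 1*2)*(-1 + (4 - 1*2)))*10)*(-5) = ((2*(4 - 2)*(-1 + (4 - 2)))*10)*(-5) = ((2*2*(-1 + 2))*10)*(-5) = ((2*2*1)*10)*(-5) = (4*10)*(-5) = 40*(-5) = -200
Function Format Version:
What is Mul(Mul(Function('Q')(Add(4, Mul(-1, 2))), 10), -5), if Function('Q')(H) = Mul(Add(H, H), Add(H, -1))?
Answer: -200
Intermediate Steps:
Function('Q')(H) = Mul(2, H, Add(-1, H)) (Function('Q')(H) = Mul(Mul(2, H), Add(-1, H)) = Mul(2, H, Add(-1, H)))
Mul(Mul(Function('Q')(Add(4, Mul(-1, 2))), 10), -5) = Mul(Mul(Mul(2, Add(4, Mul(-1, 2)), Add(-1, Add(4, Mul(-1, 2)))), 10), -5) = Mul(Mul(Mul(2, Add(4, -2), Add(-1, Add(4, -2))), 10), -5) = Mul(Mul(Mul(2, 2, Add(-1, 2)), 10), -5) = Mul(Mul(Mul(2, 2, 1), 10), -5) = Mul(Mul(4, 10), -5) = Mul(40, -5) = -200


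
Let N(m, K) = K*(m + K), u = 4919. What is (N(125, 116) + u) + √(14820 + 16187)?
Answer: 32875 + √31007 ≈ 33051.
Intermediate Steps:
N(m, K) = K*(K + m)
(N(125, 116) + u) + √(14820 + 16187) = (116*(116 + 125) + 4919) + √(14820 + 16187) = (116*241 + 4919) + √31007 = (27956 + 4919) + √31007 = 32875 + √31007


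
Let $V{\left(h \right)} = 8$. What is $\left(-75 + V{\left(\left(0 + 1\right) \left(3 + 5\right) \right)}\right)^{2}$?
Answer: $4489$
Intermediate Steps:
$\left(-75 + V{\left(\left(0 + 1\right) \left(3 + 5\right) \right)}\right)^{2} = \left(-75 + 8\right)^{2} = \left(-67\right)^{2} = 4489$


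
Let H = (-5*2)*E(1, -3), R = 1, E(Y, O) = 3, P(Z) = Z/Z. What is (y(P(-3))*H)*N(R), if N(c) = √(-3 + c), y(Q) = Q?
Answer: -30*I*√2 ≈ -42.426*I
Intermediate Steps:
P(Z) = 1
H = -30 (H = -5*2*3 = -10*3 = -30)
(y(P(-3))*H)*N(R) = (1*(-30))*√(-3 + 1) = -30*I*√2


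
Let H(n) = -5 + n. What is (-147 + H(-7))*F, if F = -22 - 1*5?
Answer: 4293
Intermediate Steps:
F = -27 (F = -22 - 5 = -27)
(-147 + H(-7))*F = (-147 + (-5 - 7))*(-27) = (-147 - 12)*(-27) = -159*(-27) = 4293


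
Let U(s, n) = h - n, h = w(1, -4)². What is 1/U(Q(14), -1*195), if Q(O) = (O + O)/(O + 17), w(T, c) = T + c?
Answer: 1/204 ≈ 0.0049020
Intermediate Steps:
Q(O) = 2*O/(17 + O) (Q(O) = (2*O)/(17 + O) = 2*O/(17 + O))
h = 9 (h = (1 - 4)² = (-3)² = 9)
U(s, n) = 9 - n
1/U(Q(14), -1*195) = 1/(9 - (-1)*195) = 1/(9 - 1*(-195)) = 1/(9 + 195) = 1/204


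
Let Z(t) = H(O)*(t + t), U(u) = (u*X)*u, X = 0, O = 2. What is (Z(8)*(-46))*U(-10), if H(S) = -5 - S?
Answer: 0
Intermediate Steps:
U(u) = 0 (U(u) = (u*0)*u = 0*u = 0)
Z(t) = -14*t (Z(t) = (-5 - 1*2)*(t + t) = (-5 - 2)*(2*t) = -14*t)
(Z(8)*(-46))*U(-10) = (-14*8*(-46))*0 = -112*(-46)*0 = 5152*0 = 0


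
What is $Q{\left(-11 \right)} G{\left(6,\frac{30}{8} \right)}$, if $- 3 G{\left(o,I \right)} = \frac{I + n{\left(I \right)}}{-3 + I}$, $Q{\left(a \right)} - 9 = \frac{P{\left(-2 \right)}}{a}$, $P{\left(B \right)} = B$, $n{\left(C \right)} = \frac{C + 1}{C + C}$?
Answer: $- \frac{26563}{1485} \approx -17.888$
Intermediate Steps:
$n{\left(C \right)} = \frac{1 + C}{2 C}$
$Q{\left(a \right)} = 9 - \frac{2}{a}$
$G{\left(o,I \right)} = - \frac{I + \frac{1 + I}{2 I}}{3 \left(-3 + I\right)}$ ($G{\left(o,I \right)} = - \frac{\left(I + \frac{1 + I}{2 I}\right) \frac{1}{-3 + I}}{3} = - \frac{\frac{1}{-3 + I} \left(I + \frac{1 + I}{2 I}\right)}{3} = - \frac{I + \frac{1 + I}{2 I}}{3 \left(-3 + I\right)}$)
$Q{\left(-11 \right)} G{\left(6,\frac{30}{8} \right)} = \left(9 - \frac{2}{-11}\right) \frac{-1 - \frac{30}{8} - 2 \left(\frac{30}{8}\right)^{2}}{6 \cdot \frac{30}{8} \left(-3 + \frac{30}{8}\right)} = \left(9 - - \frac{2}{11}\right) \frac{-1 - 30 \cdot \frac{1}{8} - 2 \left(30 \cdot \frac{1}{8}\right)^{2}}{6 \cdot 30 \cdot \frac{1}{8} \left(-3 + 30 \cdot \frac{1}{8}\right)} = \left(9 + \frac{2}{11}\right) \frac{-1 - \frac{15}{4} - 2 \left(\frac{15}{4}\right)^{2}}{6 \cdot \frac{15}{4} \left(-3 + \frac{15}{4}\right)} = \frac{101 \cdot \frac{1}{6} \cdot \frac{4}{15} \frac{1}{\frac{3}{4}} \left(-1 - \frac{15}{4} - \frac{225}{8}\right)}{11} = \frac{101 \cdot \frac{1}{6} \cdot \frac{4}{15} \cdot \frac{4}{3} \left(-1 - \frac{15}{4} - \frac{225}{8}\right)}{11} = \frac{101 \cdot \frac{1}{6} \cdot \frac{4}{15} \cdot \frac{4}{3} \left(- \frac{263}{8}\right)}{11} = \frac{101}{11} \left(- \frac{263}{135}\right) = - \frac{26563}{1485}$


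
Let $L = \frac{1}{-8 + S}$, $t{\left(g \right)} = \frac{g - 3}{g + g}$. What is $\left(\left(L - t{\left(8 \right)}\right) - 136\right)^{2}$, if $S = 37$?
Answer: $\frac{3998412289}{215296} \approx 18572.0$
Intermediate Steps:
$t{\left(g \right)} = \frac{-3 + g}{2 g}$
$L = \frac{1}{29}$ ($L = \frac{1}{-8 + 37} = \frac{1}{29} \approx 0.034483$)
$\left(\left(L - t{\left(8 \right)}\right) - 136\right)^{2} = \left(\left(\frac{1}{29} - \frac{-3 + 8}{2 \cdot 8}\right) - 136\right)^{2} = \left(\left(\frac{1}{29} - \frac{1}{2} \cdot \frac{1}{8} \cdot 5\right) - 136\right)^{2} = \left(\left(\frac{1}{29} - \frac{5}{16}\right) - 136\right)^{2} = \left(- \frac{129}{464} - 136\right)^{2} = \left(- \frac{63233}{464}\right)^{2} = \frac{3998412289}{215296}$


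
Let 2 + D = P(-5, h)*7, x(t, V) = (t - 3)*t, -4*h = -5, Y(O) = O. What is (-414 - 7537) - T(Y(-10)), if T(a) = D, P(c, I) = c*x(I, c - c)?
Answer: -128409/16 ≈ -8025.6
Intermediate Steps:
h = 5/4 (h = -1/4*(-5) = 5/4 ≈ 1.2500)
x(t, V) = t*(-3 + t) (x(t, V) = (-3 + t)*t = t*(-3 + t))
P(c, I) = I*c*(-3 + I) (P(c, I) = c*(I*(-3 + I)) = I*c*(-3 + I))
D = 1193/16 (D = -2 + ((5/4)*(-5)*(-3 + 5/4))*7 = -2 + ((5/4)*(-5)*(-7/4))*7 = -2 + (175/16)*7 = -2 + 1225/16 = 1193/16 ≈ 74.563)
T(a) = 1193/16
(-414 - 7537) - T(Y(-10)) = (-414 - 7537) - 1*1193/16 = -7951 - 1193/16 = -128409/16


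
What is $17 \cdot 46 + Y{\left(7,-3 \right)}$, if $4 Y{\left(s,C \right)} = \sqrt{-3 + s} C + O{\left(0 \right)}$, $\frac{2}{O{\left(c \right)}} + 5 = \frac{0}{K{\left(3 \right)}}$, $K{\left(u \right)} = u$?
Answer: $\frac{3902}{5} \approx 780.4$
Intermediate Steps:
$O{\left(c \right)} = - \frac{2}{5}$ ($O{\left(c \right)} = \frac{2}{-5 + \frac{0}{3}} = \frac{2}{-5 + 0 \cdot \frac{1}{3}} = \frac{2}{-5 + 0} = \frac{2}{-5} = 2 \left(- \frac{1}{5}\right) = - \frac{2}{5}$)
$Y{\left(s,C \right)} = - \frac{1}{10} + \frac{C \sqrt{-3 + s}}{4}$ ($Y{\left(s,C \right)} = \frac{\sqrt{-3 + s} C - \frac{2}{5}}{4} = \frac{C \sqrt{-3 + s} - \frac{2}{5}}{4} = \frac{- \frac{2}{5} + C \sqrt{-3 + s}}{4} = - \frac{1}{10} + \frac{C \sqrt{-3 + s}}{4}$)
$17 \cdot 46 + Y{\left(7,-3 \right)} = 17 \cdot 46 + \left(- \frac{1}{10} + \frac{1}{4} \left(-3\right) \sqrt{-3 + 7}\right) = 782 + \left(- \frac{1}{10} + \frac{1}{4} \left(-3\right) \sqrt{4}\right) = 782 + \left(- \frac{1}{10} + \frac{1}{4} \left(-3\right) 2\right) = 782 - \frac{8}{5} = \frac{3902}{5}$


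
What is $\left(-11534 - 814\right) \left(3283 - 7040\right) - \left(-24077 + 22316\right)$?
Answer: $46393197$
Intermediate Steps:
$\left(-11534 - 814\right) \left(3283 - 7040\right) - \left(-24077 + 22316\right) = \left(-12348\right) \left(-3757\right) - -1761 = 46391436 + 1761 = 46393197$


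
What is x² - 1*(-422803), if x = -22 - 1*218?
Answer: 480403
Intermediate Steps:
x = -240 (x = -22 - 218 = -240)
x² - 1*(-422803) = (-240)² - 1*(-422803) = 57600 + 422803 = 480403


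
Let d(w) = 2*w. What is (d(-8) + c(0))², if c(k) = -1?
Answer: 289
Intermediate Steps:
(d(-8) + c(0))² = (2*(-8) - 1)² = (-16 - 1)² = (-17)² = 289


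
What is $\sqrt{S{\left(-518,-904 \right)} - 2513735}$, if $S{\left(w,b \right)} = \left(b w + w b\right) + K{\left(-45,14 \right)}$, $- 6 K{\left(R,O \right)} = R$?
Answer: $\frac{i \sqrt{6308734}}{2} \approx 1255.9 i$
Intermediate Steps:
$K{\left(R,O \right)} = - \frac{R}{6}$
$S{\left(w,b \right)} = \frac{15}{2} + 2 b w$ ($S{\left(w,b \right)} = \left(b w + w b\right) - - \frac{15}{2} = \left(b w + b w\right) + \frac{15}{2} = 2 b w + \frac{15}{2} = \frac{15}{2} + 2 b w$)
$\sqrt{S{\left(-518,-904 \right)} - 2513735} = \sqrt{\left(\frac{15}{2} + 2 \left(-904\right) \left(-518\right)\right) - 2513735} = \sqrt{\left(\frac{15}{2} + 936544\right) - 2513735} = \sqrt{\frac{1873103}{2} - 2513735} = \sqrt{- \frac{3154367}{2}} = \frac{i \sqrt{6308734}}{2}$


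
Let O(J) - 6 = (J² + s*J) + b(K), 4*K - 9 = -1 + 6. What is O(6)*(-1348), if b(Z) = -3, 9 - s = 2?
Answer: -109188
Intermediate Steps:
s = 7 (s = 9 - 1*2 = 9 - 2 = 7)
K = 7/2 (K = 9/4 + (-1 + 6)/4 = 9/4 + (¼)*5 = 9/4 + 5/4 = 7/2 ≈ 3.5000)
O(J) = 3 + J² + 7*J (O(J) = 6 + ((J² + 7*J) - 3) = 6 + (-3 + J² + 7*J) = 3 + J² + 7*J)
O(6)*(-1348) = (3 + 6² + 7*6)*(-1348) = (3 + 36 + 42)*(-1348) = 81*(-1348) = -109188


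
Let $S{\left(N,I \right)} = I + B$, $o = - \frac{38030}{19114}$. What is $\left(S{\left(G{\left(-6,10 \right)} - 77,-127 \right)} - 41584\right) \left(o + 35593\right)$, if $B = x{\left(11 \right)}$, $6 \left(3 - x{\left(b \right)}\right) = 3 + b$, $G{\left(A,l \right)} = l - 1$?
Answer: $- \frac{42562469520466}{28671} \approx -1.4845 \cdot 10^{9}$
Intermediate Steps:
$G{\left(A,l \right)} = -1 + l$ ($G{\left(A,l \right)} = l - 1 = -1 + l$)
$x{\left(b \right)} = \frac{5}{2} - \frac{b}{6}$ ($x{\left(b \right)} = 3 - \frac{3 + b}{6} = 3 - \left(\frac{1}{2} + \frac{b}{6}\right) = \frac{5}{2} - \frac{b}{6}$)
$B = \frac{2}{3}$ ($B = \frac{5}{2} - \frac{11}{6} = \frac{2}{3} \approx 0.66667$)
$o = - \frac{19015}{9557}$ ($o = \left(-38030\right) \frac{1}{19114} = - \frac{19015}{9557} \approx -1.9896$)
$S{\left(N,I \right)} = \frac{2}{3} + I$ ($S{\left(N,I \right)} = I + \frac{2}{3} = \frac{2}{3} + I$)
$\left(S{\left(G{\left(-6,10 \right)} - 77,-127 \right)} - 41584\right) \left(o + 35593\right) = \left(\left(\frac{2}{3} - 127\right) - 41584\right) \left(- \frac{19015}{9557} + 35593\right) = \left(- \frac{379}{3} - 41584\right) \frac{340143286}{9557} = \left(- \frac{125131}{3}\right) \frac{340143286}{9557} = - \frac{42562469520466}{28671}$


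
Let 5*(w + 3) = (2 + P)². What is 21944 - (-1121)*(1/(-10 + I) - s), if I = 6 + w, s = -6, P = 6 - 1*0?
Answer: 837035/29 ≈ 28863.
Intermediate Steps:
P = 6 (P = 6 + 0 = 6)
w = 49/5 (w = -3 + (2 + 6)²/5 = -3 + (⅕)*8² = -3 + (⅕)*64 = -3 + 64/5 = 49/5 ≈ 9.8000)
I = 79/5 (I = 6 + 49/5 = 79/5 ≈ 15.800)
21944 - (-1121)*(1/(-10 + I) - s) = 21944 - (-1121)*(1/(-10 + 79/5) - 1*(-6)) = 21944 - (-1121)*(1/(29/5) + 6) = 21944 - (-1121)*(5/29 + 6) = 21944 - (-1121)*179/29 = 21944 - 1*(-200659/29) = 21944 + 200659/29 = 837035/29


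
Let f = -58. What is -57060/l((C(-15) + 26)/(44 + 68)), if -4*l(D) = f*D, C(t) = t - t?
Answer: -6390720/377 ≈ -16952.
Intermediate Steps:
C(t) = 0
l(D) = 29*D/2 (l(D) = -(-29)*D/2 = 29*D/2)
-57060/l((C(-15) + 26)/(44 + 68)) = -57060*2*(44 + 68)/(29*(0 + 26)) = -57060/(29*(26/112)/2) = -57060/(29*(26*(1/112))/2) = -57060/((29/2)*(13/56)) = -57060/377/112 = -57060*112/377 = -6390720/377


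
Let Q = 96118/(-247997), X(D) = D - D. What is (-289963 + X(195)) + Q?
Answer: -71910050229/247997 ≈ -2.8996e+5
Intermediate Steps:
X(D) = 0
Q = -96118/247997 (Q = 96118*(-1/247997) = -96118/247997 ≈ -0.38758)
(-289963 + X(195)) + Q = (-289963 + 0) - 96118/247997 = -289963 - 96118/247997 = -71910050229/247997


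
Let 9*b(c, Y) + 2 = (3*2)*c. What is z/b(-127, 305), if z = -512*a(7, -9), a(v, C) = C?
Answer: -10368/191 ≈ -54.283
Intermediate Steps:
b(c, Y) = -2/9 + 2*c/3 (b(c, Y) = -2/9 + ((3*2)*c)/9 = -2/9 + (6*c)/9 = -2/9 + 2*c/3)
z = 4608 (z = -512*(-9) = 4608)
z/b(-127, 305) = 4608/(-2/9 + (⅔)*(-127)) = 4608/(-2/9 - 254/3) = 4608/(-764/9) = 4608*(-9/764) = -10368/191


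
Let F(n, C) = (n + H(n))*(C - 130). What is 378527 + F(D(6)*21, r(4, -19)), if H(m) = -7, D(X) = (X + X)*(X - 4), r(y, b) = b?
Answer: 304474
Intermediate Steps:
D(X) = 2*X*(-4 + X) (D(X) = (2*X)*(-4 + X) = 2*X*(-4 + X))
F(n, C) = (-130 + C)*(-7 + n) (F(n, C) = (n - 7)*(C - 130) = (-7 + n)*(-130 + C) = (-130 + C)*(-7 + n))
378527 + F(D(6)*21, r(4, -19)) = 378527 + (910 - 130*2*6*(-4 + 6)*21 - 7*(-19) - 19*2*6*(-4 + 6)*21) = 378527 + (910 - 130*2*6*2*21 + 133 - 19*2*6*2*21) = 378527 + (910 - 3120*21 + 133 - 456*21) = 378527 + (910 - 130*504 + 133 - 19*504) = 378527 + (910 - 65520 + 133 - 9576) = 378527 - 74053 = 304474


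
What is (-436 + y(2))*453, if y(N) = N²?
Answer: -195696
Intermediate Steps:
(-436 + y(2))*453 = (-436 + 2²)*453 = (-436 + 4)*453 = -432*453 = -195696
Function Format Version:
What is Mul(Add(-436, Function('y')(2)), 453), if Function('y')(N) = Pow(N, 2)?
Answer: -195696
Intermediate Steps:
Mul(Add(-436, Function('y')(2)), 453) = Mul(Add(-436, Pow(2, 2)), 453) = Mul(Add(-436, 4), 453) = Mul(-432, 453) = -195696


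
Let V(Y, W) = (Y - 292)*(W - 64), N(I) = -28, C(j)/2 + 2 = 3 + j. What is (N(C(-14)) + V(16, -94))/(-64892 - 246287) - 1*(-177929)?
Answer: 55367724711/311179 ≈ 1.7793e+5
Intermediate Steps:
C(j) = 2 + 2*j (C(j) = -4 + 2*(3 + j) = -4 + (6 + 2*j) = 2 + 2*j)
V(Y, W) = (-292 + Y)*(-64 + W)
(N(C(-14)) + V(16, -94))/(-64892 - 246287) - 1*(-177929) = (-28 + (18688 - 292*(-94) - 64*16 - 94*16))/(-64892 - 246287) - 1*(-177929) = (-28 + (18688 + 27448 - 1024 - 1504))/(-311179) + 177929 = (-28 + 43608)*(-1/311179) + 177929 = 43580*(-1/311179) + 177929 = -43580/311179 + 177929 = 55367724711/311179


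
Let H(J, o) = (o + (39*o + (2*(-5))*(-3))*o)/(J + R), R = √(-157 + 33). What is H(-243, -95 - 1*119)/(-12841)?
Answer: 432396630/759840493 + 3558820*I*√31/759840493 ≈ 0.56906 + 0.026077*I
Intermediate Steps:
R = 2*I*√31 (R = √(-124) = 2*I*√31 ≈ 11.136*I)
H(J, o) = (o + o*(30 + 39*o))/(J + 2*I*√31) (H(J, o) = (o + (39*o + (2*(-5))*(-3))*o)/(J + 2*I*√31) = (o + (39*o - 10*(-3))*o)/(J + 2*I*√31) = (o + (39*o + 30)*o)/(J + 2*I*√31) = (o + (30 + 39*o)*o)/(J + 2*I*√31) = (o + o*(30 + 39*o))/(J + 2*I*√31))
H(-243, -95 - 1*119)/(-12841) = ((-95 - 1*119)*(31 + 39*(-95 - 1*119))/(-243 + 2*I*√31))/(-12841) = ((-95 - 119)*(31 + 39*(-95 - 119))/(-243 + 2*I*√31))*(-1/12841) = -214*(31 + 39*(-214))/(-243 + 2*I*√31)*(-1/12841) = -214*(31 - 8346)/(-243 + 2*I*√31)*(-1/12841) = -214*(-8315)/(-243 + 2*I*√31)*(-1/12841) = (1779410/(-243 + 2*I*√31))*(-1/12841) = -1779410/(12841*(-243 + 2*I*√31))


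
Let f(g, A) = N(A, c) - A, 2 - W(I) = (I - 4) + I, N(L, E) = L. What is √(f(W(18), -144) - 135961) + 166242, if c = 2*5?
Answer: 166242 + I*√135961 ≈ 1.6624e+5 + 368.73*I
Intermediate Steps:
c = 10
W(I) = 6 - 2*I (W(I) = 2 - ((I - 4) + I) = 2 - ((-4 + I) + I) = 2 - (-4 + 2*I) = 2 + (4 - 2*I) = 6 - 2*I)
f(g, A) = 0 (f(g, A) = A - A = 0)
√(f(W(18), -144) - 135961) + 166242 = √(0 - 135961) + 166242 = √(-135961) + 166242 = I*√135961 + 166242 = 166242 + I*√135961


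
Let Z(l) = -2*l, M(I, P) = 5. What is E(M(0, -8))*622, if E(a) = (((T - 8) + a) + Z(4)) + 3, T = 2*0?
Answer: -4976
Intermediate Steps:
T = 0
E(a) = -13 + a (E(a) = (((0 - 8) + a) - 2*4) + 3 = ((-8 + a) - 8) + 3 = (-16 + a) + 3 = -13 + a)
E(M(0, -8))*622 = (-13 + 5)*622 = -8*622 = -4976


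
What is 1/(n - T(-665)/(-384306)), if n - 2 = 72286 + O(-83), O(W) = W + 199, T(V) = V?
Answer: 384306/27825290959 ≈ 1.3811e-5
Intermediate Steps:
O(W) = 199 + W
n = 72404 (n = 2 + (72286 + (199 - 83)) = 2 + (72286 + 116) = 2 + 72402 = 72404)
1/(n - T(-665)/(-384306)) = 1/(72404 - (-665)/(-384306)) = 1/(72404 - (-665)*(-1)/384306) = 1/(72404 - 1*665/384306) = 1/(72404 - 665/384306) = 1/(27825290959/384306) = 384306/27825290959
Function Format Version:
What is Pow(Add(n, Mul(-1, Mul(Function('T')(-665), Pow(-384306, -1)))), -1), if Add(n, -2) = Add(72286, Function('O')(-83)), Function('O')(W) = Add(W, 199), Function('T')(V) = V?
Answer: Rational(384306, 27825290959) ≈ 1.3811e-5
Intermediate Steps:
Function('O')(W) = Add(199, W)
n = 72404 (n = Add(2, Add(72286, Add(199, -83))) = Add(2, Add(72286, 116)) = Add(2, 72402) = 72404)
Pow(Add(n, Mul(-1, Mul(Function('T')(-665), Pow(-384306, -1)))), -1) = Pow(Add(72404, Mul(-1, Mul(-665, Pow(-384306, -1)))), -1) = Pow(Add(72404, Mul(-1, Mul(-665, Rational(-1, 384306)))), -1) = Pow(Add(72404, Mul(-1, Rational(665, 384306))), -1) = Pow(Add(72404, Rational(-665, 384306)), -1) = Pow(Rational(27825290959, 384306), -1) = Rational(384306, 27825290959)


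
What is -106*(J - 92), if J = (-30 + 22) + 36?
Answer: 6784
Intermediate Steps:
J = 28 (J = -8 + 36 = 28)
-106*(J - 92) = -106*(28 - 92) = -106*(-64) = 6784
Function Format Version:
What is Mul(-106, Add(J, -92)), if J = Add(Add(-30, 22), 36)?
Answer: 6784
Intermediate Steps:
J = 28 (J = Add(-8, 36) = 28)
Mul(-106, Add(J, -92)) = Mul(-106, Add(28, -92)) = Mul(-106, -64) = 6784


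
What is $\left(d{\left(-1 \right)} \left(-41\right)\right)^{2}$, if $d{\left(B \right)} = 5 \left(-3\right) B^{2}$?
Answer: $378225$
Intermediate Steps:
$d{\left(B \right)} = - 15 B^{2}$
$\left(d{\left(-1 \right)} \left(-41\right)\right)^{2} = \left(- 15 \left(-1\right)^{2} \left(-41\right)\right)^{2} = \left(\left(-15\right) 1 \left(-41\right)\right)^{2} = \left(\left(-15\right) \left(-41\right)\right)^{2} = 615^{2} = 378225$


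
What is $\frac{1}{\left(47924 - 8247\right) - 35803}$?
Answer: $\frac{1}{3874} \approx 0.00025813$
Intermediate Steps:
$\frac{1}{\left(47924 - 8247\right) - 35803} = \frac{1}{39677 - 35803} = \frac{1}{3874}$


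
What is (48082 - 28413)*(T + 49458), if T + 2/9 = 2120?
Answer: 9130349800/9 ≈ 1.0145e+9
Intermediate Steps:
T = 19078/9 (T = -2/9 + 2120 = 19078/9 ≈ 2119.8)
(48082 - 28413)*(T + 49458) = (48082 - 28413)*(19078/9 + 49458) = 19669*(464200/9) = 9130349800/9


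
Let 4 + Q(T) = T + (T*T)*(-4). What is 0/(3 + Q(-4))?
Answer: 0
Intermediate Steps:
Q(T) = -4 + T - 4*T**2 (Q(T) = -4 + (T + (T*T)*(-4)) = -4 + (T + T**2*(-4)) = -4 + (T - 4*T**2) = -4 + T - 4*T**2)
0/(3 + Q(-4)) = 0/(3 + (-4 - 4 - 4*(-4)**2)) = 0/(3 + (-4 - 4 - 4*16)) = 0/(3 + (-4 - 4 - 64)) = 0/(3 - 72) = 0/(-69) = 0*(-1/69) = 0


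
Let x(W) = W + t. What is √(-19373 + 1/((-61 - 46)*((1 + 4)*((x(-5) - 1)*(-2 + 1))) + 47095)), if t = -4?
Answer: 2*I*√69752607495/3795 ≈ 139.19*I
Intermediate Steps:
x(W) = -4 + W (x(W) = W - 4 = -4 + W)
√(-19373 + 1/((-61 - 46)*((1 + 4)*((x(-5) - 1)*(-2 + 1))) + 47095)) = √(-19373 + 1/((-61 - 46)*((1 + 4)*(((-4 - 5) - 1)*(-2 + 1))) + 47095)) = √(-19373 + 1/(-535*(-9 - 1)*(-1) + 47095)) = √(-19373 + 1/(-535*(-10*(-1)) + 47095)) = √(-19373 + 1/(-535*10 + 47095)) = √(-19373 + 1/(-107*50 + 47095)) = √(-19373 + 1/(-5350 + 47095)) = √(-19373 + 1/41745) = √(-808725884/41745) = 2*I*√69752607495/3795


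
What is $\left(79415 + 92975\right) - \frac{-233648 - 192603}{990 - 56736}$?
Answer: $\frac{9609626689}{55746} \approx 1.7238 \cdot 10^{5}$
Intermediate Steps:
$\left(79415 + 92975\right) - \frac{-233648 - 192603}{990 - 56736} = 172390 - - \frac{426251}{-55746} = 172390 - \left(-426251\right) \left(- \frac{1}{55746}\right) = 172390 - \frac{426251}{55746} = \frac{9609626689}{55746}$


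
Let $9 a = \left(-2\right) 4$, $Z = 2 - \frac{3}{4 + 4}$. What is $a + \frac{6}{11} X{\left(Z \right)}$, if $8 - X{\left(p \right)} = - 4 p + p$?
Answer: $\frac{2429}{396} \approx 6.1338$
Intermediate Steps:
$Z = \frac{13}{8}$ ($Z = 2 - \frac{3}{8} = \frac{13}{8} \approx 1.625$)
$X{\left(p \right)} = 8 + 3 p$ ($X{\left(p \right)} = 8 - \left(- 4 p + p\right) = 8 - - 3 p = 8 + 3 p$)
$a = - \frac{8}{9}$ ($a = \frac{\left(-2\right) 4}{9} = \frac{1}{9} \left(-8\right) = - \frac{8}{9} \approx -0.88889$)
$a + \frac{6}{11} X{\left(Z \right)} = - \frac{8}{9} + \frac{6}{11} \left(8 + 3 \cdot \frac{13}{8}\right) = - \frac{8}{9} + 6 \cdot \frac{1}{11} \left(8 + \frac{39}{8}\right) = - \frac{8}{9} + \frac{6}{11} \cdot \frac{103}{8} = - \frac{8}{9} + \frac{309}{44} = \frac{2429}{396}$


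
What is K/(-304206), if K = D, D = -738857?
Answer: 105551/43458 ≈ 2.4288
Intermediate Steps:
K = -738857
K/(-304206) = -738857/(-304206) = -738857*(-1/304206) = 105551/43458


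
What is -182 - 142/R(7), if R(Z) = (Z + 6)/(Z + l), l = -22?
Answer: -236/13 ≈ -18.154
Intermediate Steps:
R(Z) = (6 + Z)/(-22 + Z) (R(Z) = (Z + 6)/(Z - 22) = (6 + Z)/(-22 + Z))
-182 - 142/R(7) = -182 - 142*(-22 + 7)/(6 + 7) = -182 - 142/(13/(-15)) = -182 - 142/((-1/15*13)) = -182 - 142/(-13/15) = -182 - 142*(-15/13) = -182 + 2130/13 = -236/13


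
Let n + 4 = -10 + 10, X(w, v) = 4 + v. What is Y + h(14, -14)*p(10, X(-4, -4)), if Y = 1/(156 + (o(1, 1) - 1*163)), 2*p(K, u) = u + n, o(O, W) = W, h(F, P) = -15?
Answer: 179/6 ≈ 29.833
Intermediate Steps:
n = -4 (n = -4 + (-10 + 10) = -4 + 0 = -4)
p(K, u) = -2 + u/2 (p(K, u) = (u - 4)/2 = (-4 + u)/2 = -2 + u/2)
Y = -⅙ (Y = 1/(156 + (1 - 1*163)) = 1/(156 + (1 - 163)) = 1/(156 - 162) = 1/(-6) = -⅙ ≈ -0.16667)
Y + h(14, -14)*p(10, X(-4, -4)) = -⅙ - 15*(-2 + (4 - 4)/2) = -⅙ - 15*(-2 + (½)*0) = -⅙ - 15*(-2 + 0) = -⅙ - 15*(-2) = -⅙ + 30 = 179/6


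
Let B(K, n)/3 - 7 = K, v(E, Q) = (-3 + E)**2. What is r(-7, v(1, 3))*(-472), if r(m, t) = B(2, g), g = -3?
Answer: -12744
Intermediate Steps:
B(K, n) = 21 + 3*K
r(m, t) = 27 (r(m, t) = 21 + 3*2 = 21 + 6 = 27)
r(-7, v(1, 3))*(-472) = 27*(-472) = -12744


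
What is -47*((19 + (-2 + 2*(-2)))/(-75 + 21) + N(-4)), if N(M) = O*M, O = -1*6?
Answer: -60301/54 ≈ -1116.7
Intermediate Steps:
O = -6
N(M) = -6*M
-47*((19 + (-2 + 2*(-2)))/(-75 + 21) + N(-4)) = -47*((19 + (-2 + 2*(-2)))/(-75 + 21) - 6*(-4)) = -47*((19 + (-2 - 4))/(-54) + 24) = -47*((19 - 6)*(-1/54) + 24) = -47*(13*(-1/54) + 24) = -47*(-13/54 + 24) = -47*1283/54 = -60301/54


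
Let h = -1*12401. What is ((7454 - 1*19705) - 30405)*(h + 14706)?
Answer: -98322080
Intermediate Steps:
h = -12401
((7454 - 1*19705) - 30405)*(h + 14706) = ((7454 - 1*19705) - 30405)*(-12401 + 14706) = ((7454 - 19705) - 30405)*2305 = (-12251 - 30405)*2305 = -42656*2305 = -98322080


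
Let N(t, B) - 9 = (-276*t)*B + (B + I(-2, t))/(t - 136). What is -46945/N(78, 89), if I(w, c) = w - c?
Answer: 2722810/111127023 ≈ 0.024502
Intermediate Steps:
N(t, B) = 9 + (-2 + B - t)/(-136 + t) - 276*B*t (N(t, B) = 9 + ((-276*t)*B + (B + (-2 - t))/(t - 136)) = 9 + (-276*B*t + (-2 + B - t)/(-136 + t)) = 9 + ((-2 + B - t)/(-136 + t) - 276*B*t) = 9 + (-2 + B - t)/(-136 + t) - 276*B*t)
-46945/N(78, 89) = -46945*(-136 + 78)/(-1226 + 89 + 8*78 - 276*89*78**2 + 37536*89*78) = -46945*(-58/(-1226 + 89 + 624 - 276*89*6084 + 260574912)) = -46945*(-58/(-1226 + 89 + 624 - 149447376 + 260574912)) = -46945/((-1/58*111127023)) = -46945/(-111127023/58) = -46945*(-58/111127023) = 2722810/111127023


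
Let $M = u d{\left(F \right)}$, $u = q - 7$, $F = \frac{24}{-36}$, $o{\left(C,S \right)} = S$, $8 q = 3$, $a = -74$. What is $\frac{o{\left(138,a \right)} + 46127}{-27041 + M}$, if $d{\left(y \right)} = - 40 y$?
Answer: $- \frac{138159}{81653} \approx -1.692$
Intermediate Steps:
$q = \frac{3}{8}$ ($q = \frac{1}{8} \cdot 3 = \frac{3}{8} \approx 0.375$)
$F = - \frac{2}{3}$ ($F = 24 \left(- \frac{1}{36}\right) = - \frac{2}{3} \approx -0.66667$)
$u = - \frac{53}{8}$ ($u = \frac{3}{8} - 7 = - \frac{53}{8} \approx -6.625$)
$M = - \frac{530}{3}$ ($M = - \frac{53 \left(\left(-40\right) \left(- \frac{2}{3}\right)\right)}{8} = \left(- \frac{53}{8}\right) \frac{80}{3} = - \frac{530}{3} \approx -176.67$)
$\frac{o{\left(138,a \right)} + 46127}{-27041 + M} = \frac{-74 + 46127}{-27041 - \frac{530}{3}} = \frac{46053}{- \frac{81653}{3}} = 46053 \left(- \frac{3}{81653}\right) = - \frac{138159}{81653}$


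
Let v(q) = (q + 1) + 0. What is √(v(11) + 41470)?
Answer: √41482 ≈ 203.67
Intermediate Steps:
v(q) = 1 + q (v(q) = (1 + q) + 0 = 1 + q)
√(v(11) + 41470) = √((1 + 11) + 41470) = √(12 + 41470) = √41482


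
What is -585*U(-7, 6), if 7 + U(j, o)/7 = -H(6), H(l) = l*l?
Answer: 176085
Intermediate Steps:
H(l) = l²
U(j, o) = -301 (U(j, o) = -49 + 7*(-1*6²) = -49 + 7*(-1*36) = -49 + 7*(-36) = -49 - 252 = -301)
-585*U(-7, 6) = -585*(-301) = 176085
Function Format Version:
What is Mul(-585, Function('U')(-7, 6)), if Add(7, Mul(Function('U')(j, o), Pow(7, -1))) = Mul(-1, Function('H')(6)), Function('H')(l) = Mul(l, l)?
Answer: 176085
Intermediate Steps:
Function('H')(l) = Pow(l, 2)
Function('U')(j, o) = -301 (Function('U')(j, o) = Add(-49, Mul(7, Mul(-1, Pow(6, 2)))) = Add(-49, Mul(7, Mul(-1, 36))) = Add(-49, Mul(7, -36)) = Add(-49, -252) = -301)
Mul(-585, Function('U')(-7, 6)) = Mul(-585, -301) = 176085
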